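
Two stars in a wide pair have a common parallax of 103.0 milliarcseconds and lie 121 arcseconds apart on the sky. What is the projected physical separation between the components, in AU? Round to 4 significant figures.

1175 AU

d = 1/p = 1/0.1030″ = 9.7087 pc.
At distance d (pc), an angle of θ arcsec spans θ·d AU: s = 121 × 9.7087 = 1174.8 AU.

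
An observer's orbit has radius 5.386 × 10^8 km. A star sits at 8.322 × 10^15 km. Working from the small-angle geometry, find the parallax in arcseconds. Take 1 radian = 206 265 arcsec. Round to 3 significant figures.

θ ≈ B/d = (5.386 × 10^8) / (8.322 × 10^15) = 6.4720 × 10^-8 rad.
In arcseconds: 6.4720 × 10^-8 × 206265 = 0.013349″.

0.0133 arcsec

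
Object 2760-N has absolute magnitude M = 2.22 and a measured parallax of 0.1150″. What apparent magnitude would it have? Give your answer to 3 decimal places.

d = 1/p = 1/0.1150″ = 8.6957 pc.
m − M = 5 log₁₀ d − 5 = 5 log₁₀(8.6957) − 5 = 4.6965 − 5 = -0.3035.
m = M + (m − M) = 2.22 + (-0.3035) = 1.917.

m = 1.917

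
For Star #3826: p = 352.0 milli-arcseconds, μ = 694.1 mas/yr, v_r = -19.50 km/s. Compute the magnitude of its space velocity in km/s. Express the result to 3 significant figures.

d = 1/p = 1/0.3520″ = 2.8409 pc.
μ = 694.1 mas/yr = 0.6941 ″/yr.
v_t = 4.740 μ d = 4.740 × 0.6941 × 2.8409 = 9.3467 km/s.
v = √(v_r² + v_t²) = √((-19.50)² + 9.3467²) = √467.611 = 21.624 km/s.

21.6 km/s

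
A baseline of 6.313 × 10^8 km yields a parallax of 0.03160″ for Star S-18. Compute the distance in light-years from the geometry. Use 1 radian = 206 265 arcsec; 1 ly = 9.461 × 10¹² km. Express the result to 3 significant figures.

436 ly

θ = 0.03160″ = 0.03160/206265 = 1.5320 × 10^-7 rad.
d = B/θ = (6.313 × 10^8) / (1.5320 × 10^-7) = 4.1208 × 10^15 km = (4.1208 × 10^15) / (9.461 × 10^12) ly = 435.56 ly.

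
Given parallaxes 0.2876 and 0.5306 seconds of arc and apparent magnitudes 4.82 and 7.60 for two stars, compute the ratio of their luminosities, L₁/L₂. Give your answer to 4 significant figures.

d₁ = 1/p₁ = 1/0.2876″ = 3.4771 pc; d₂ = 1/p₂ = 1/0.5306″ = 1.8847 pc.
M₁ = m₁ − 5 log₁₀ d₁ + 5 = 4.82 − 2.7061 + 5 = 7.1139.
M₂ = 7.60 − 1.3762 + 5 = 11.2238.
L₁/L₂ = 10^(0.4(M₂ − M₁)) = 10^(0.4 × 4.1099) = 10^1.64396 = 44.051.

L₁/L₂ = 44.05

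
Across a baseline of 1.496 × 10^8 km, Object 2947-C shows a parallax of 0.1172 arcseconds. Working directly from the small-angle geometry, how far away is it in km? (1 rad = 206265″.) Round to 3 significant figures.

θ = 0.1172″ = 0.1172/206265 = 5.6820 × 10^-7 rad.
d = B/θ = (1.496 × 10^8) / (5.6820 × 10^-7) = 2.6329 × 10^14 km.

2.63 × 10^14 km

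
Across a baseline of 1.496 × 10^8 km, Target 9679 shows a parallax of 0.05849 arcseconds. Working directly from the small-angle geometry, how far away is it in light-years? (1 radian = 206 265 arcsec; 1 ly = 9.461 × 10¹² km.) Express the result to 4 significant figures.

θ = 0.05849″ = 0.05849/206265 = 2.8357 × 10^-7 rad.
d = B/θ = (1.496 × 10^8) / (2.8357 × 10^-7) = 5.2756 × 10^14 km = (5.2756 × 10^14) / (9.461 × 10^12) ly = 55.762 ly.

55.76 ly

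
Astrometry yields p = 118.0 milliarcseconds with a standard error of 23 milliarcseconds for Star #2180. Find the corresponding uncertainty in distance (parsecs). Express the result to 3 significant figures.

d = 1/p, so σ_d = σ_p / p².
σ_d = 0.0230 / (0.1180)² = 0.0230 / 0.013924 = 1.6518 pc.

1.65 pc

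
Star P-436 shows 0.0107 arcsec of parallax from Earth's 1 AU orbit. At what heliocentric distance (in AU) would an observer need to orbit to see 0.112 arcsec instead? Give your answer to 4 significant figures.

10.47 AU

Parallax scales linearly with baseline: p ∝ B, so B = p_target / p_Earth × 1 AU.
B = 0.112 / 0.0107 = 10.467 AU.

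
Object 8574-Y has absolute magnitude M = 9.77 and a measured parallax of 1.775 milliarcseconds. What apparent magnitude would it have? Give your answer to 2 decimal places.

m = 18.52

d = 1/p = 1/0.001775″ = 563.38 pc.
m − M = 5 log₁₀ d − 5 = 5 log₁₀(563.38) − 5 = 13.7540 − 5 = 8.7540.
m = M + (m − M) = 9.77 + 8.7540 = 18.52.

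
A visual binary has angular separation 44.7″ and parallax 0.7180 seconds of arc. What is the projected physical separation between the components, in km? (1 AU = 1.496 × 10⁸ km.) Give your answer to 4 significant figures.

d = 1/p = 1/0.7180″ = 1.3928 pc.
At distance d (pc), an angle of θ arcsec spans θ·d AU: s = 44.7 × 1.3928 = 62.258 AU.
= 62.258 × 1.496 × 10⁸ km = 9.3138 × 10^9 km.

9.314 × 10^9 km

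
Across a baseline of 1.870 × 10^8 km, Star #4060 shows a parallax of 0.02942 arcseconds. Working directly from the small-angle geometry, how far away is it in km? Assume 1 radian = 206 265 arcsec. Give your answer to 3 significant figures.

1.31 × 10^15 km

θ = 0.02942″ = 0.02942/206265 = 1.4263 × 10^-7 rad.
d = B/θ = (1.870 × 10^8) / (1.4263 × 10^-7) = 1.3111 × 10^15 km.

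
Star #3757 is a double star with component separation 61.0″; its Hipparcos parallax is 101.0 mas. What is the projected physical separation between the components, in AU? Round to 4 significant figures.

604.0 AU

d = 1/p = 1/0.1010″ = 9.901 pc.
At distance d (pc), an angle of θ arcsec spans θ·d AU: s = 61.0 × 9.901 = 603.96 AU.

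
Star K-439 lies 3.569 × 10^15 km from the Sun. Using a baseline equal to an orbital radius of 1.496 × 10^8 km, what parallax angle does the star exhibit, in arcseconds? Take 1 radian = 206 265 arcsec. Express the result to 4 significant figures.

0.008646 arcsec

θ ≈ B/d = (1.496 × 10^8) / (3.569 × 10^15) = 4.1917 × 10^-8 rad.
In arcseconds: 4.1917 × 10^-8 × 206265 = 0.008646″.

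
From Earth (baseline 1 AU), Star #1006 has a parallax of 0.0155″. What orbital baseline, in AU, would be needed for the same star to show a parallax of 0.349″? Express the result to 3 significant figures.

Parallax scales linearly with baseline: p ∝ B, so B = p_target / p_Earth × 1 AU.
B = 0.349 / 0.0155 = 22.516 AU.

22.5 AU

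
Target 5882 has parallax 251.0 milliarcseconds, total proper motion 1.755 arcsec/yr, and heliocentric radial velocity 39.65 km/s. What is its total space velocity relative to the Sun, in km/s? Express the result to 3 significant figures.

d = 1/p = 1/0.2510″ = 3.9841 pc.
v_t = 4.740 μ d = 4.740 × 1.755 × 3.9841 = 33.143 km/s.
v = √(v_r² + v_t²) = √(39.65² + 33.143²) = √2670.58 = 51.678 km/s.

51.7 km/s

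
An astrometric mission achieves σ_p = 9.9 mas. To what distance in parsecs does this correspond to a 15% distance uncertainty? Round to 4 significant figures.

15.15 pc

σ_d/d = σ_p/p, so the condition is σ_p/p ≤ 0.15, i.e. p ≥ σ_p/0.15.
p_min = 9.9/0.15 = 66 mas = 0.066 arcsec.
d_max = 1/p_min = 1/0.066 = 15.152 pc.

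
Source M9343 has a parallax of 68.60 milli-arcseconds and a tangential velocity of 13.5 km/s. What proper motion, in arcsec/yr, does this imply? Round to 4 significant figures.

d = 1/p = 1/0.06860″ = 14.577 pc.
μ = v_t / (4.74 d) = 13.5 / (4.74 × 14.577) = 13.5 / 69.095 = 0.19538 ″/yr.

0.1954 arcsec/yr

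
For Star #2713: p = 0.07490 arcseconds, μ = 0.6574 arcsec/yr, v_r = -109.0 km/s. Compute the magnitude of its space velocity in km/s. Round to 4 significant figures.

116.7 km/s

d = 1/p = 1/0.07490″ = 13.351 pc.
v_t = 4.740 μ d = 4.740 × 0.6574 × 13.351 = 41.603 km/s.
v = √(v_r² + v_t²) = √((-109.0)² + 41.603²) = √13611.8 = 116.67 km/s.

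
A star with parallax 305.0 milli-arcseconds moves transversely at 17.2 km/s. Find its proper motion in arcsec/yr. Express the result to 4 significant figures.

d = 1/p = 1/0.3050″ = 3.2787 pc.
μ = v_t / (4.74 d) = 17.2 / (4.74 × 3.2787) = 17.2 / 15.541 = 1.1067 ″/yr.

1.107 arcsec/yr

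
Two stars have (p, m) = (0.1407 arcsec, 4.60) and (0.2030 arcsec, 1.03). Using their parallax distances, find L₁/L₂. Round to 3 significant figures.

d₁ = 1/p₁ = 1/0.1407″ = 7.1073 pc; d₂ = 1/p₂ = 1/0.2030″ = 4.9261 pc.
M₁ = m₁ − 5 log₁₀ d₁ + 5 = 4.60 − 4.2585 + 5 = 5.3415.
M₂ = 1.03 − 3.4625 + 5 = 2.5675.
L₁/L₂ = 10^(0.4(M₂ − M₁)) = 10^(0.4 × (-2.7740)) = 10^(-1.10960) = 0.077696.

L₁/L₂ = 0.0777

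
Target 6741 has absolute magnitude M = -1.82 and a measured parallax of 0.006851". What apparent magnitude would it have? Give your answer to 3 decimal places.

m = 4.001

d = 1/p = 1/0.006851″ = 145.96 pc.
m − M = 5 log₁₀ d − 5 = 5 log₁₀(145.96) − 5 = 10.8212 − 5 = 5.8212.
m = M + (m − M) = -1.82 + 5.8212 = 4.001.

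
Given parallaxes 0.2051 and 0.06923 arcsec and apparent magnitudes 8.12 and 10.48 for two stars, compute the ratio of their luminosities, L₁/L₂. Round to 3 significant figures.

d₁ = 1/p₁ = 1/0.2051″ = 4.8757 pc; d₂ = 1/p₂ = 1/0.06923″ = 14.445 pc.
M₁ = m₁ − 5 log₁₀ d₁ + 5 = 8.12 − 3.4402 + 5 = 9.6798.
M₂ = 10.48 − 5.7986 + 5 = 9.6814.
L₁/L₂ = 10^(0.4(M₂ − M₁)) = 10^(0.4 × 0.0016) = 10^0.00064 = 1.0015.

L₁/L₂ = 1.00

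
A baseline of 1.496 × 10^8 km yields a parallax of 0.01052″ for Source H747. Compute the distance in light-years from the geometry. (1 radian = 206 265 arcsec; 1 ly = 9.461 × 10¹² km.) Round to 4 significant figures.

310.0 ly

θ = 0.01052″ = 0.01052/206265 = 5.1002 × 10^-8 rad.
d = B/θ = (1.496 × 10^8) / (5.1002 × 10^-8) = 2.9332 × 10^15 km = (2.9332 × 10^15) / (9.461 × 10^12) ly = 310.03 ly.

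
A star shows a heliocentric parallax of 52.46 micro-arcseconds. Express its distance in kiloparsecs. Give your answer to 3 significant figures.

19.1 kpc

p = 52.46 micro-arcseconds = 0.00005246 arcsec.
d = 1/p = 1/0.00005246 = 19062 pc.
= 19.062 kpc.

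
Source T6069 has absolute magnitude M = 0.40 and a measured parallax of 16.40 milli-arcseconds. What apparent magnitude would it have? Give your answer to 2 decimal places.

m = 4.33

d = 1/p = 1/0.01640″ = 60.976 pc.
m − M = 5 log₁₀ d − 5 = 5 log₁₀(60.976) − 5 = 8.9258 − 5 = 3.9258.
m = M + (m − M) = 0.40 + 3.9258 = 4.33.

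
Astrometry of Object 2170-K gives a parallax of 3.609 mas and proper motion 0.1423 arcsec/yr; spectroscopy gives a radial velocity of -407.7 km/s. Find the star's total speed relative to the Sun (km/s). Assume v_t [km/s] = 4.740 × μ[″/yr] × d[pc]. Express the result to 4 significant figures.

448.5 km/s

d = 1/p = 1/0.003609″ = 277.09 pc.
v_t = 4.740 μ d = 4.740 × 0.1423 × 277.09 = 186.9 km/s.
v = √(v_r² + v_t²) = √((-407.7)² + 186.9²) = √201151 = 448.5 km/s.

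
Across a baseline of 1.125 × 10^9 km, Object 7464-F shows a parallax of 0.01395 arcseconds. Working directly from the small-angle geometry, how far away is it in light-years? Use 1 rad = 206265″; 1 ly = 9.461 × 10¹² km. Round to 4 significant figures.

θ = 0.01395″ = 0.01395/206265 = 6.7631 × 10^-8 rad.
d = B/θ = (1.125 × 10^9) / (6.7631 × 10^-8) = 1.6634 × 10^16 km = (1.6634 × 10^16) / (9.461 × 10^12) ly = 1758.2 ly.

1758 ly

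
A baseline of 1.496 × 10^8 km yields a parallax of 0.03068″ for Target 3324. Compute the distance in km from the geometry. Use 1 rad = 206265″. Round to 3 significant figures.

1.01 × 10^15 km

θ = 0.03068″ = 0.03068/206265 = 1.4874 × 10^-7 rad.
d = B/θ = (1.496 × 10^8) / (1.4874 × 10^-7) = 1.0058 × 10^15 km.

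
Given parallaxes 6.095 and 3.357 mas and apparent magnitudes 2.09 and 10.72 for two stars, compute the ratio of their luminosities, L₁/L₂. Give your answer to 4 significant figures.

d₁ = 1/p₁ = 1/0.006095″ = 164.07 pc; d₂ = 1/p₂ = 1/0.003357″ = 297.89 pc.
M₁ = m₁ − 5 log₁₀ d₁ + 5 = 2.09 − 11.0751 + 5 = -3.9851.
M₂ = 10.72 − 12.3703 + 5 = 3.3497.
L₁/L₂ = 10^(0.4(M₂ − M₁)) = 10^(0.4 × 7.3348) = 10^2.93392 = 858.86.

L₁/L₂ = 858.9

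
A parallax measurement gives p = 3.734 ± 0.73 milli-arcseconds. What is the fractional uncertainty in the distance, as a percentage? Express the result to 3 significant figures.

19.6%

For d = 1/p, |σ_d/d| = |σ_p/p|.
σ_p/p = 0.73 / 3.734 = 0.1955 = 19.55%.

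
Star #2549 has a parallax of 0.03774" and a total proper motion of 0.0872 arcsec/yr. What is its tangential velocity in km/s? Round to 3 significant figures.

d = 1/p = 1/0.03774″ = 26.497 pc.
v_t = 4.74 × μ × d = 4.74 × 0.0872 × 26.497 = 10.952 km/s.

11.0 km/s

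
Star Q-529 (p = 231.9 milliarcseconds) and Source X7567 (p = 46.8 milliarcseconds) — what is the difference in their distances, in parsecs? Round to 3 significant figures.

d_A = 1/0.2319″ = 4.3122 pc; d_B = 1/0.04680″ = 21.368 pc.
|d_B − d_A| = |21.368 − 4.3122| = 17.056 pc.

17.1 pc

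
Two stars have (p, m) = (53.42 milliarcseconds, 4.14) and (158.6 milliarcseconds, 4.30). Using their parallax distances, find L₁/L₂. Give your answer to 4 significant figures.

d₁ = 1/p₁ = 1/0.05342″ = 18.72 pc; d₂ = 1/p₂ = 1/0.1586″ = 6.3052 pc.
M₁ = m₁ − 5 log₁₀ d₁ + 5 = 4.14 − 6.3615 + 5 = 2.7785.
M₂ = 4.30 − 3.9985 + 5 = 5.3015.
L₁/L₂ = 10^(0.4(M₂ − M₁)) = 10^(0.4 × 2.5230) = 10^1.00920 = 10.214.

L₁/L₂ = 10.21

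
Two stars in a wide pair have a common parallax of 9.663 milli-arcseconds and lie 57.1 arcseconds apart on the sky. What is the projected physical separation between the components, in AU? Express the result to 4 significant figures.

d = 1/p = 1/0.009663″ = 103.49 pc.
At distance d (pc), an angle of θ arcsec spans θ·d AU: s = 57.1 × 103.49 = 5909.3 AU.

5909 AU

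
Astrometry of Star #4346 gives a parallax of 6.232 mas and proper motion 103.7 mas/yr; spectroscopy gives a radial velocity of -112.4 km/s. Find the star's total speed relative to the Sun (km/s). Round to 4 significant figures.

d = 1/p = 1/0.006232″ = 160.46 pc.
μ = 103.7 mas/yr = 0.1037 ″/yr.
v_t = 4.740 μ d = 4.740 × 0.1037 × 160.46 = 78.872 km/s.
v = √(v_r² + v_t²) = √((-112.4)² + 78.872²) = √18854.6 = 137.31 km/s.

137.3 km/s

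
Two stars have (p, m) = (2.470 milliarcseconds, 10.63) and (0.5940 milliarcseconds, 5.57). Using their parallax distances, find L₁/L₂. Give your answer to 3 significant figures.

L₁/L₂ = 0.000547

d₁ = 1/p₁ = 1/0.002470″ = 404.86 pc; d₂ = 1/p₂ = 1/0.0005940″ = 1683.5 pc.
M₁ = m₁ − 5 log₁₀ d₁ + 5 = 10.63 − 13.0365 + 5 = 2.5935.
M₂ = 5.57 − 16.1311 + 5 = -5.5611.
L₁/L₂ = 10^(0.4(M₂ − M₁)) = 10^(0.4 × (-8.1546)) = 10^(-3.26184) = 0.00054722.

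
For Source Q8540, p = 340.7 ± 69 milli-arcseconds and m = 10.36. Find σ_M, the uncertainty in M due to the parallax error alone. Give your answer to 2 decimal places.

σ_M = 0.44 mag

M = m − 5 log₁₀ d + 5 = m + 5 log₁₀ p + 5, so ∂M/∂p = 5/(p ln 10).
σ_M = (5/ln 10) · (σ_p/p) = 2.1715 × 69/340.7 = 2.1715 × 0.20252 = 0.43977.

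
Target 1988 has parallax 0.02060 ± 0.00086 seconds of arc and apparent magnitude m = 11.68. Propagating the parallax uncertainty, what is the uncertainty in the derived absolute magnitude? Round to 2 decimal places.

M = m − 5 log₁₀ d + 5 = m + 5 log₁₀ p + 5, so ∂M/∂p = 5/(p ln 10).
σ_M = (5/ln 10) · (σ_p/p) = 2.1715 × 0.00086/0.02060 = 2.1715 × 0.041748 = 0.090656.

σ_M = 0.09 mag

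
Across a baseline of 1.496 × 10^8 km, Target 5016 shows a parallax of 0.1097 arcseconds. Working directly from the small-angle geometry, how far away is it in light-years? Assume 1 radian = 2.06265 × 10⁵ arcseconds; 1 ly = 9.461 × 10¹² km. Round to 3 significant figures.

29.7 ly

θ = 0.1097″ = 0.1097/206265 = 5.3184 × 10^-7 rad.
d = B/θ = (1.496 × 10^8) / (5.3184 × 10^-7) = 2.8129 × 10^14 km = (2.8129 × 10^14) / (9.461 × 10^12) ly = 29.732 ly.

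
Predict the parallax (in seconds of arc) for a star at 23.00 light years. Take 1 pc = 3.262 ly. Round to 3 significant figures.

0.142 arcsec

d = 23.00 ly ÷ 3.262 = 7.0509 pc.
p = 1/d = 1/7.0509 = 0.14183 arcsec.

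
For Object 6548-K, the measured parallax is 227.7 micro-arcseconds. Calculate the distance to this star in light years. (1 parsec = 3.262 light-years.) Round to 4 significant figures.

p = 227.7 micro-arcseconds = 0.0002277 arcsec.
d = 1/p = 1/0.0002277 = 4391.7 pc.
In light-years: 4391.7 × 3.262 = 14326 ly.

14330 light years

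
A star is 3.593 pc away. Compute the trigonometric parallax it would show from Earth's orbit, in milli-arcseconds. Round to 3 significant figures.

278 mas

p = 1/d = 1/3.593 = 0.27832 arcsec.
= 0.27832 × 1000 = 278.32 mas.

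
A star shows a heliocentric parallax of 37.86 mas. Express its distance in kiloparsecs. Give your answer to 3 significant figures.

0.0264 kpc

p = 37.86 mas = 0.03786 arcsec.
d = 1/p = 1/0.03786 = 26.413 pc.
= 0.026413 kpc.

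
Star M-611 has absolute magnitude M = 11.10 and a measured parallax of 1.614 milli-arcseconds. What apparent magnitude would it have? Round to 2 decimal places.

d = 1/p = 1/0.001614″ = 619.58 pc.
m − M = 5 log₁₀ d − 5 = 5 log₁₀(619.58) − 5 = 13.9605 − 5 = 8.9605.
m = M + (m − M) = 11.10 + 8.9605 = 20.06.

m = 20.06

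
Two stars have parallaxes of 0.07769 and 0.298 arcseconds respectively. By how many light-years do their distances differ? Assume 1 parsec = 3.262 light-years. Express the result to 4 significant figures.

31.04 ly

d_A = 1/0.07769″ = 12.872 pc; d_B = 1/0.2980″ = 3.3557 pc.
|d_B − d_A| = |3.3557 − 12.872| = 9.5163 pc = 9.5163 × 3.262 ly = 31.042 ly.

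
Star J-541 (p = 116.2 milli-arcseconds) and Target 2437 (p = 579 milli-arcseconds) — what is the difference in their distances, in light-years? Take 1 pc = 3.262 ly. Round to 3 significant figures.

d_A = 1/0.1162″ = 8.6059 pc; d_B = 1/0.5790″ = 1.7271 pc.
|d_B − d_A| = |1.7271 − 8.6059| = 6.8788 pc = 6.8788 × 3.262 ly = 22.439 ly.

22.4 ly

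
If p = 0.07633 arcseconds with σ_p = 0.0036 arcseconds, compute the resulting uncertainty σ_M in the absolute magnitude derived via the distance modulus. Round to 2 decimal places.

σ_M = 0.10 mag

M = m − 5 log₁₀ d + 5 = m + 5 log₁₀ p + 5, so ∂M/∂p = 5/(p ln 10).
σ_M = (5/ln 10) · (σ_p/p) = 2.1715 × 0.0036/0.07633 = 2.1715 × 0.047164 = 0.10242.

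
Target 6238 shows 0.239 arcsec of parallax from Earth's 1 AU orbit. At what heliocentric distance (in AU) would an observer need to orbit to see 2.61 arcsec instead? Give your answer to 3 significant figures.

Parallax scales linearly with baseline: p ∝ B, so B = p_target / p_Earth × 1 AU.
B = 2.61 / 0.239 = 10.921 AU.

10.9 AU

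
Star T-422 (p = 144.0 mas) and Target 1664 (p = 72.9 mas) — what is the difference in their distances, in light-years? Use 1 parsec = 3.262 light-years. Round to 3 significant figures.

d_A = 1/0.1440″ = 6.9444 pc; d_B = 1/0.07290″ = 13.717 pc.
|d_B − d_A| = |13.717 − 6.9444| = 6.7726 pc = 6.7726 × 3.262 ly = 22.092 ly.

22.1 ly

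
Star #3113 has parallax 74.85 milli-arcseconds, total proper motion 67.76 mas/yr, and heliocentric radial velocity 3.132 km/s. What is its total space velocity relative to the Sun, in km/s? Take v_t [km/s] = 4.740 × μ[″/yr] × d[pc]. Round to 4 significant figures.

5.312 km/s

d = 1/p = 1/0.07485″ = 13.36 pc.
μ = 67.76 mas/yr = 0.06776 ″/yr.
v_t = 4.740 μ d = 4.740 × 0.06776 × 13.36 = 4.291 km/s.
v = √(v_r² + v_t²) = √(3.132² + 4.291²) = √28.2221 = 5.3124 km/s.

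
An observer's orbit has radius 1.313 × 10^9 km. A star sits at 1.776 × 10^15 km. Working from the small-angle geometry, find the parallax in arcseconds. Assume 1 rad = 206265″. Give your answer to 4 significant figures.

θ ≈ B/d = (1.313 × 10^9) / (1.776 × 10^15) = 7.3930 × 10^-7 rad.
In arcseconds: 7.3930 × 10^-7 × 206265 = 0.15249″.

0.1525 arcsec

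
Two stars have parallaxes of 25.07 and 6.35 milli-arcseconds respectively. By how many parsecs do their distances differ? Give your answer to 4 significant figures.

d_A = 1/0.02507″ = 39.888 pc; d_B = 1/0.006350″ = 157.48 pc.
|d_B − d_A| = |157.48 − 39.888| = 117.59 pc.

117.6 pc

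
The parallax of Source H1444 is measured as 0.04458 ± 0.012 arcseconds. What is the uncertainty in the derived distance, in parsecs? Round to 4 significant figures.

6.038 pc

d = 1/p, so σ_d = σ_p / p².
σ_d = 0.0120 / (0.04458)² = 0.0120 / 0.0019874 = 6.038 pc.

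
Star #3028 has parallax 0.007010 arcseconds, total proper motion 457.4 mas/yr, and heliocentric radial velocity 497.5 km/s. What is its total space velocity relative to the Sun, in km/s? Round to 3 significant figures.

d = 1/p = 1/0.007010″ = 142.65 pc.
μ = 457.4 mas/yr = 0.4574 ″/yr.
v_t = 4.740 μ d = 4.740 × 0.4574 × 142.65 = 309.28 km/s.
v = √(v_r² + v_t²) = √(497.5² + 309.28²) = √343160 = 585.8 km/s.

586 km/s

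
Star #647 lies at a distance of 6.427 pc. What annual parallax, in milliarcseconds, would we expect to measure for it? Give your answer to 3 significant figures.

156 mas

p = 1/d = 1/6.427 = 0.15559 arcsec.
= 0.15559 × 1000 = 155.59 mas.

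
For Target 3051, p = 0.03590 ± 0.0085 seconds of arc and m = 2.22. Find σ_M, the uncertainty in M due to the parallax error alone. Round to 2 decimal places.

M = m − 5 log₁₀ d + 5 = m + 5 log₁₀ p + 5, so ∂M/∂p = 5/(p ln 10).
σ_M = (5/ln 10) · (σ_p/p) = 2.1715 × 0.0085/0.03590 = 2.1715 × 0.23677 = 0.51415.

σ_M = 0.51 mag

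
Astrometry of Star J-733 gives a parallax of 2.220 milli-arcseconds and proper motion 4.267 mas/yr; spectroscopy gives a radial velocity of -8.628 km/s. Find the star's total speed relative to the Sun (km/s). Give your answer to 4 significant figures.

d = 1/p = 1/0.002220″ = 450.45 pc.
μ = 4.267 mas/yr = 0.004267 ″/yr.
v_t = 4.740 μ d = 4.740 × 0.004267 × 450.45 = 9.1106 km/s.
v = √(v_r² + v_t²) = √((-8.628)² + 9.1106²) = √157.445 = 12.548 km/s.

12.55 km/s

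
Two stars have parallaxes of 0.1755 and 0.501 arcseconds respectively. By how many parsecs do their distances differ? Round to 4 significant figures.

3.702 pc

d_A = 1/0.1755″ = 5.698 pc; d_B = 1/0.5010″ = 1.996 pc.
|d_B − d_A| = |1.996 − 5.698| = 3.702 pc.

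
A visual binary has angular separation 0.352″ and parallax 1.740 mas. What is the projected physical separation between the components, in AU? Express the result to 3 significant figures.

202 AU

d = 1/p = 1/0.001740″ = 574.71 pc.
At distance d (pc), an angle of θ arcsec spans θ·d AU: s = 0.352 × 574.71 = 202.3 AU.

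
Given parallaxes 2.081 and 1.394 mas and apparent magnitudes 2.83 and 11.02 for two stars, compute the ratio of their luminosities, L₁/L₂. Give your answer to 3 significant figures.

d₁ = 1/p₁ = 1/0.002081″ = 480.54 pc; d₂ = 1/p₂ = 1/0.001394″ = 717.36 pc.
M₁ = m₁ − 5 log₁₀ d₁ + 5 = 2.83 − 13.4086 + 5 = -5.5786.
M₂ = 11.02 − 14.2787 + 5 = 1.7413.
L₁/L₂ = 10^(0.4(M₂ − M₁)) = 10^(0.4 × 7.3199) = 10^2.92796 = 847.15.

L₁/L₂ = 847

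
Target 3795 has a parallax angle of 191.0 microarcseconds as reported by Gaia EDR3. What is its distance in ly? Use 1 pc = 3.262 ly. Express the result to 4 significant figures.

p = 191.0 microarcseconds = 0.0001910 arcsec.
d = 1/p = 1/0.0001910 = 5235.6 pc.
In light-years: 5235.6 × 3.262 = 17079 ly.

17080 ly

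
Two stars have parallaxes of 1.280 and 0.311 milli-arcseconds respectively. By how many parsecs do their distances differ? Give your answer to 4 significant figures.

2434 pc

d_A = 1/0.001280″ = 781.25 pc; d_B = 1/0.0003110″ = 3215.4 pc.
|d_B − d_A| = |3215.4 − 781.25| = 2434.2 pc.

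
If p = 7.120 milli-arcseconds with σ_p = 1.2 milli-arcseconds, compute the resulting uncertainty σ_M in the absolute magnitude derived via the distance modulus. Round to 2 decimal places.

M = m − 5 log₁₀ d + 5 = m + 5 log₁₀ p + 5, so ∂M/∂p = 5/(p ln 10).
σ_M = (5/ln 10) · (σ_p/p) = 2.1715 × 1.2/7.120 = 2.1715 × 0.16854 = 0.36598.

σ_M = 0.37 mag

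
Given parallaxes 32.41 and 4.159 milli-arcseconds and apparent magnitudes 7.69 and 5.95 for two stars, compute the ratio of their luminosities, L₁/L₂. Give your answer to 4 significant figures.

d₁ = 1/p₁ = 1/0.03241″ = 30.855 pc; d₂ = 1/p₂ = 1/0.004159″ = 240.44 pc.
M₁ = m₁ − 5 log₁₀ d₁ + 5 = 7.69 − 7.4466 + 5 = 5.2434.
M₂ = 5.95 − 11.9050 + 5 = -0.9550.
L₁/L₂ = 10^(0.4(M₂ − M₁)) = 10^(0.4 × (-6.1984)) = 10^(-2.47936) = 0.0033162.

L₁/L₂ = 0.003316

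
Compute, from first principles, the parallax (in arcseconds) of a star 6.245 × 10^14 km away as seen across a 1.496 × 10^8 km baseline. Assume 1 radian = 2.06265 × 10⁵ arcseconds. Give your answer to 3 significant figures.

0.0494 arcsec

θ ≈ B/d = (1.496 × 10^8) / (6.245 × 10^14) = 2.3955 × 10^-7 rad.
In arcseconds: 2.3955 × 10^-7 × 206265 = 0.049411″.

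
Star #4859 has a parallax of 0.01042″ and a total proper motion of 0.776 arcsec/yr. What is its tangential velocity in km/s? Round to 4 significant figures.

353.0 km/s

d = 1/p = 1/0.01042″ = 95.969 pc.
v_t = 4.74 × μ × d = 4.74 × 0.776 × 95.969 = 353 km/s.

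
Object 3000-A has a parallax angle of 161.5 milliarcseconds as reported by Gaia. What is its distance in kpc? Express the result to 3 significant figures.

0.00619 kpc

p = 161.5 milliarcseconds = 0.1615 arcsec.
d = 1/p = 1/0.1615 = 6.192 pc.
= 0.006192 kpc.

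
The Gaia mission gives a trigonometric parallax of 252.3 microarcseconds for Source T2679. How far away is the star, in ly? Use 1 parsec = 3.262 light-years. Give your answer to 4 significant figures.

12930 ly

p = 252.3 microarcseconds = 0.0002523 arcsec.
d = 1/p = 1/0.0002523 = 3963.5 pc.
In light-years: 3963.5 × 3.262 = 12929 ly.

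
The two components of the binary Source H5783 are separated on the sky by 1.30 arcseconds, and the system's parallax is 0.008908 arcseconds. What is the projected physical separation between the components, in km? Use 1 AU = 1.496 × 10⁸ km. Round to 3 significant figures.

2.18 × 10^10 km

d = 1/p = 1/0.008908″ = 112.26 pc.
At distance d (pc), an angle of θ arcsec spans θ·d AU: s = 1.30 × 112.26 = 145.94 AU.
= 145.94 × 1.496 × 10⁸ km = 2.1833 × 10^10 km.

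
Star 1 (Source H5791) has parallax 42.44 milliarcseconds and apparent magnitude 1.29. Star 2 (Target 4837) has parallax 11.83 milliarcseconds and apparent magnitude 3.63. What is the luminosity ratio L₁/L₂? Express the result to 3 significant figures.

d₁ = 1/p₁ = 1/0.04244″ = 23.563 pc; d₂ = 1/p₂ = 1/0.01183″ = 84.531 pc.
M₁ = m₁ − 5 log₁₀ d₁ + 5 = 1.29 − 6.8612 + 5 = -0.5712.
M₂ = 3.63 − 9.6351 + 5 = -1.0051.
L₁/L₂ = 10^(0.4(M₂ − M₁)) = 10^(0.4 × (-0.4339)) = 10^(-0.17356) = 0.67056.

L₁/L₂ = 0.671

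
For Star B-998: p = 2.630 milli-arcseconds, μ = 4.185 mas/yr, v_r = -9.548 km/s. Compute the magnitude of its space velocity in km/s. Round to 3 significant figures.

d = 1/p = 1/0.002630″ = 380.23 pc.
μ = 4.185 mas/yr = 0.004185 ″/yr.
v_t = 4.740 μ d = 4.740 × 0.004185 × 380.23 = 7.5426 km/s.
v = √(v_r² + v_t²) = √((-9.548)² + 7.5426²) = √148.055 = 12.168 km/s.

12.2 km/s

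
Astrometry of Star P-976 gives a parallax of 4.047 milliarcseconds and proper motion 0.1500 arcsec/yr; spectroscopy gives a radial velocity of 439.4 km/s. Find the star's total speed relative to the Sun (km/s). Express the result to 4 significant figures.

473.2 km/s

d = 1/p = 1/0.004047″ = 247.1 pc.
v_t = 4.740 μ d = 4.740 × 0.1500 × 247.1 = 175.69 km/s.
v = √(v_r² + v_t²) = √(439.4² + 175.69²) = √223939 = 473.22 km/s.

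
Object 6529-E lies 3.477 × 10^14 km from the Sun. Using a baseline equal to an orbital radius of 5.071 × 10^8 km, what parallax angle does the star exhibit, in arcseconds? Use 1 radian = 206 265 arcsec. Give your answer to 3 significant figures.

θ ≈ B/d = (5.071 × 10^8) / (3.477 × 10^14) = 1.4584 × 10^-6 rad.
In arcseconds: 1.4584 × 10^-6 × 206265 = 0.30082″.

0.301 arcsec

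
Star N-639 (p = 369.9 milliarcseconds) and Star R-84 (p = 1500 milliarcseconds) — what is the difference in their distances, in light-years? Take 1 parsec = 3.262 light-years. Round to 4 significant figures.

6.644 ly

d_A = 1/0.3699″ = 2.7034 pc; d_B = 1/1.500″ = 0.66667 pc.
|d_B − d_A| = |0.66667 − 2.7034| = 2.0367 pc = 2.0367 × 3.262 ly = 6.6437 ly.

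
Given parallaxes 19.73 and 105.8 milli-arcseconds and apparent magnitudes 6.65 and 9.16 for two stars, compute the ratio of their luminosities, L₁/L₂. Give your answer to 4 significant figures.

L₁/L₂ = 290.2

d₁ = 1/p₁ = 1/0.01973″ = 50.684 pc; d₂ = 1/p₂ = 1/0.1058″ = 9.4518 pc.
M₁ = m₁ − 5 log₁₀ d₁ + 5 = 6.65 − 8.5244 + 5 = 3.1256.
M₂ = 9.16 − 4.8776 + 5 = 9.2824.
L₁/L₂ = 10^(0.4(M₂ − M₁)) = 10^(0.4 × 6.1568) = 10^2.46272 = 290.22.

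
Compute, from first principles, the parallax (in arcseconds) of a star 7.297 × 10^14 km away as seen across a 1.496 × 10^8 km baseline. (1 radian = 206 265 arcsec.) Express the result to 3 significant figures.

θ ≈ B/d = (1.496 × 10^8) / (7.297 × 10^14) = 2.0502 × 10^-7 rad.
In arcseconds: 2.0502 × 10^-7 × 206265 = 0.042288″.

0.0423 arcsec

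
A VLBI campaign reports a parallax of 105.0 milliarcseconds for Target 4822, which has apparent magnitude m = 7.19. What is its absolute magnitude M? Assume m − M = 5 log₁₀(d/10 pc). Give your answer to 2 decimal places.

d = 1/p = 1/0.1050″ = 9.5238 pc.
m − M = 5 log₁₀(9.5238) − 5 = 4.8941 − 5 = -0.1059.
M = m − (m − M) = 7.19 − (-0.1059) = 7.30.

M = 7.30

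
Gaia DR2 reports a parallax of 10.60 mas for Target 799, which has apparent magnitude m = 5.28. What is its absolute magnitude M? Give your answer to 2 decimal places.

M = 0.41

d = 1/p = 1/0.01060″ = 94.34 pc.
m − M = 5 log₁₀(94.34) − 5 = 9.8735 − 5 = 4.8735.
M = m − (m − M) = 5.28 − 4.8735 = 0.41.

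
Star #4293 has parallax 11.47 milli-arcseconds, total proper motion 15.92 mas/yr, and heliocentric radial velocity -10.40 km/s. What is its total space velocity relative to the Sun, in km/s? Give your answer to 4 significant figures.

12.31 km/s

d = 1/p = 1/0.01147″ = 87.184 pc.
μ = 15.92 mas/yr = 0.01592 ″/yr.
v_t = 4.740 μ d = 4.740 × 0.01592 × 87.184 = 6.579 km/s.
v = √(v_r² + v_t²) = √((-10.40)² + 6.579²) = √151.443 = 12.306 km/s.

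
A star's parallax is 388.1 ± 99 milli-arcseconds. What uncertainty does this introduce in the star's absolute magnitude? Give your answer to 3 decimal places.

M = m − 5 log₁₀ d + 5 = m + 5 log₁₀ p + 5, so ∂M/∂p = 5/(p ln 10).
σ_M = (5/ln 10) · (σ_p/p) = 2.1715 × 99/388.1 = 2.1715 × 0.25509 = 0.55393.

σ_M = 0.554 mag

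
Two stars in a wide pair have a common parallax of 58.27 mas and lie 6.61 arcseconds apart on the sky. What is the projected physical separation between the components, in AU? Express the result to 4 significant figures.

d = 1/p = 1/0.05827″ = 17.161 pc.
At distance d (pc), an angle of θ arcsec spans θ·d AU: s = 6.61 × 17.161 = 113.43 AU.

113.4 AU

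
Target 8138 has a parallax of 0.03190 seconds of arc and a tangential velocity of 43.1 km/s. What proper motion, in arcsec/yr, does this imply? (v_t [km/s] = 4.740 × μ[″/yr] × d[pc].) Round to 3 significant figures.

0.290 arcsec/yr

d = 1/p = 1/0.03190″ = 31.348 pc.
μ = v_t / (4.74 d) = 43.1 / (4.74 × 31.348) = 43.1 / 148.59 = 0.29006 ″/yr.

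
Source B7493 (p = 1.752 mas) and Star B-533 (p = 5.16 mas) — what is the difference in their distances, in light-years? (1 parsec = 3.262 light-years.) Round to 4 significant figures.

d_A = 1/0.001752″ = 570.78 pc; d_B = 1/0.005160″ = 193.8 pc.
|d_B − d_A| = |193.8 − 570.78| = 376.98 pc = 376.98 × 3.262 ly = 1229.7 ly.

1230 ly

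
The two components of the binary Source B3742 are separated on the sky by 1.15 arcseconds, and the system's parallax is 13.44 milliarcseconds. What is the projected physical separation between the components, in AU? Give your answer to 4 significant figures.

85.57 AU

d = 1/p = 1/0.01344″ = 74.405 pc.
At distance d (pc), an angle of θ arcsec spans θ·d AU: s = 1.15 × 74.405 = 85.566 AU.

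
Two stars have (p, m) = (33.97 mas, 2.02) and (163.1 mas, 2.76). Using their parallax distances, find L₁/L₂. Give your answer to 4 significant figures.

L₁/L₂ = 45.57

d₁ = 1/p₁ = 1/0.03397″ = 29.438 pc; d₂ = 1/p₂ = 1/0.1631″ = 6.1312 pc.
M₁ = m₁ − 5 log₁₀ d₁ + 5 = 2.02 − 7.3445 + 5 = -0.3245.
M₂ = 2.76 − 3.9377 + 5 = 3.8223.
L₁/L₂ = 10^(0.4(M₂ − M₁)) = 10^(0.4 × 4.1468) = 10^1.65872 = 45.574.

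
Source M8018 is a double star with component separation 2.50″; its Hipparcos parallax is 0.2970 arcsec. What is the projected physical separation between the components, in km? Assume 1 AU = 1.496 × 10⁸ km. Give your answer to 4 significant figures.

d = 1/p = 1/0.2970″ = 3.367 pc.
At distance d (pc), an angle of θ arcsec spans θ·d AU: s = 2.50 × 3.367 = 8.4175 AU.
= 8.4175 × 1.496 × 10⁸ km = 1.2593 × 10^9 km.

1.259 × 10^9 km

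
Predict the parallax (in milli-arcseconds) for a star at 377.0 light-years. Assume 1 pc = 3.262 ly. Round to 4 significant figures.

d = 377.0 ly ÷ 3.262 = 115.57 pc.
p = 1/d = 1/115.57 = 0.0086528 arcsec.
= 0.0086528 × 1000 = 8.6528 mas.

8.653 mas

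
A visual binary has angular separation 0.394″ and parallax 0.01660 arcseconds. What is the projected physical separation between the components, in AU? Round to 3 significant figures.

23.7 AU

d = 1/p = 1/0.01660″ = 60.241 pc.
At distance d (pc), an angle of θ arcsec spans θ·d AU: s = 0.394 × 60.241 = 23.735 AU.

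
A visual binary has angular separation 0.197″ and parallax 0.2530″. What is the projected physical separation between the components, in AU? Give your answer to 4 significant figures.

0.7787 AU

d = 1/p = 1/0.2530″ = 3.9526 pc.
At distance d (pc), an angle of θ arcsec spans θ·d AU: s = 0.197 × 3.9526 = 0.77866 AU.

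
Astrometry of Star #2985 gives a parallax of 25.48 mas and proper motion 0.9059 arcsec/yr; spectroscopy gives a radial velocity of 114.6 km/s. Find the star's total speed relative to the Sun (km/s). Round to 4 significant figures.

d = 1/p = 1/0.02548″ = 39.246 pc.
v_t = 4.740 μ d = 4.740 × 0.9059 × 39.246 = 168.52 km/s.
v = √(v_r² + v_t²) = √(114.6² + 168.52²) = √41532.2 = 203.79 km/s.

203.8 km/s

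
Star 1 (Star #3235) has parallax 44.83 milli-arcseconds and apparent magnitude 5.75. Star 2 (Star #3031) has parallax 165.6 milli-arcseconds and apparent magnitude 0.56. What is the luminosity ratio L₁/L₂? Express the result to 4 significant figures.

d₁ = 1/p₁ = 1/0.04483″ = 22.306 pc; d₂ = 1/p₂ = 1/0.1656″ = 6.0386 pc.
M₁ = m₁ − 5 log₁₀ d₁ + 5 = 5.75 − 6.7421 + 5 = 4.0079.
M₂ = 0.56 − 3.9047 + 5 = 1.6553.
L₁/L₂ = 10^(0.4(M₂ − M₁)) = 10^(0.4 × (-2.3526)) = 10^(-0.94104) = 0.11454.

L₁/L₂ = 0.1145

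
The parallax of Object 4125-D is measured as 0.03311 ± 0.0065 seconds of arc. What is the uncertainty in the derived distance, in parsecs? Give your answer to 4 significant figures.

5.929 pc

d = 1/p, so σ_d = σ_p / p².
σ_d = 0.00650 / (0.03311)² = 0.00650 / 0.0010963 = 5.929 pc.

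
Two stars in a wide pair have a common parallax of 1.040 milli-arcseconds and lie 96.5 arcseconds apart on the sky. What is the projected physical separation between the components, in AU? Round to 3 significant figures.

92800 AU

d = 1/p = 1/0.001040″ = 961.54 pc.
At distance d (pc), an angle of θ arcsec spans θ·d AU: s = 96.5 × 961.54 = 92789 AU.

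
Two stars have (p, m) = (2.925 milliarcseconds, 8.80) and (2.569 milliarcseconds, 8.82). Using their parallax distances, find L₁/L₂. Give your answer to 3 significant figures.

L₁/L₂ = 0.786

d₁ = 1/p₁ = 1/0.002925″ = 341.88 pc; d₂ = 1/p₂ = 1/0.002569″ = 389.26 pc.
M₁ = m₁ − 5 log₁₀ d₁ + 5 = 8.80 − 12.6694 + 5 = 1.1306.
M₂ = 8.82 − 12.9512 + 5 = 0.8688.
L₁/L₂ = 10^(0.4(M₂ − M₁)) = 10^(0.4 × (-0.2618)) = 10^(-0.10472) = 0.78574.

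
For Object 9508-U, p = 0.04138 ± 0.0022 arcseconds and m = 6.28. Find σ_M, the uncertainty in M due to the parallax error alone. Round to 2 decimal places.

M = m − 5 log₁₀ d + 5 = m + 5 log₁₀ p + 5, so ∂M/∂p = 5/(p ln 10).
σ_M = (5/ln 10) · (σ_p/p) = 2.1715 × 0.0022/0.04138 = 2.1715 × 0.053166 = 0.11545.

σ_M = 0.12 mag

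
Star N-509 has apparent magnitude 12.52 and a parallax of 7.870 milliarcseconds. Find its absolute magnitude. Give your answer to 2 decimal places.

d = 1/p = 1/0.007870″ = 127.06 pc.
m − M = 5 log₁₀(127.06) − 5 = 10.5200 − 5 = 5.5200.
M = m − (m − M) = 12.52 − 5.5200 = 7.00.

M = 7.00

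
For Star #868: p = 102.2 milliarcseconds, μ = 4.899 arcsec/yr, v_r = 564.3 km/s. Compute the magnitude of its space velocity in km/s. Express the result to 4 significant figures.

608.3 km/s

d = 1/p = 1/0.1022″ = 9.7847 pc.
v_t = 4.740 μ d = 4.740 × 4.899 × 9.7847 = 227.21 km/s.
v = √(v_r² + v_t²) = √(564.3² + 227.21²) = √370059 = 608.32 km/s.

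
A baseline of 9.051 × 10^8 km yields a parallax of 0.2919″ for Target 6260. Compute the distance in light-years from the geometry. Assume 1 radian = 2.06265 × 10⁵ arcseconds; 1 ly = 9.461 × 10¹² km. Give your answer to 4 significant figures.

θ = 0.2919″ = 0.2919/206265 = 1.4152 × 10^-6 rad.
d = B/θ = (9.051 × 10^8) / (1.4152 × 10^-6) = 6.3956 × 10^14 km = (6.3956 × 10^14) / (9.461 × 10^12) ly = 67.6 ly.

67.60 ly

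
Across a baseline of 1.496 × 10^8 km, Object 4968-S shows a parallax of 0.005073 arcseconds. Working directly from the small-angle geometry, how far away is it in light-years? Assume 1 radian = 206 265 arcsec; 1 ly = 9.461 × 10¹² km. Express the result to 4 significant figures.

642.9 ly

θ = 0.005073″ = 0.005073/206265 = 2.4595 × 10^-8 rad.
d = B/θ = (1.496 × 10^8) / (2.4595 × 10^-8) = 6.0825 × 10^15 km = (6.0825 × 10^15) / (9.461 × 10^12) ly = 642.9 ly.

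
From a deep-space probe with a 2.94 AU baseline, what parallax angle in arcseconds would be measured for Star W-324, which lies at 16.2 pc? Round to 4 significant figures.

0.1815 arcsec

p (arcsec) = B (AU) / d (pc).
p = 2.94 / 16.2 = 0.18148 arcsec.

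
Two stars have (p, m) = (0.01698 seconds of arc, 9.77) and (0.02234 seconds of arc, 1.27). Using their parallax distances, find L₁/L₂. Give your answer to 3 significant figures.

L₁/L₂ = 0.000689

d₁ = 1/p₁ = 1/0.01698″ = 58.893 pc; d₂ = 1/p₂ = 1/0.02234″ = 44.763 pc.
M₁ = m₁ − 5 log₁₀ d₁ + 5 = 9.77 − 8.8503 + 5 = 5.9197.
M₂ = 1.27 − 8.2546 + 5 = -1.9846.
L₁/L₂ = 10^(0.4(M₂ − M₁)) = 10^(0.4 × (-7.9043)) = 10^(-3.16172) = 0.0006891.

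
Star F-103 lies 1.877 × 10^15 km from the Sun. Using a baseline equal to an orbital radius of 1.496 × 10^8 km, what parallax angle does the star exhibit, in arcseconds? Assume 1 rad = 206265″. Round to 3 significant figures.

θ ≈ B/d = (1.496 × 10^8) / (1.877 × 10^15) = 7.9702 × 10^-8 rad.
In arcseconds: 7.9702 × 10^-8 × 206265 = 0.01644″.

0.0164 arcsec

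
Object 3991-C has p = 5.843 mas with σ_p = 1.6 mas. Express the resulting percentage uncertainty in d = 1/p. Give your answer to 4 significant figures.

27.38%

For d = 1/p, |σ_d/d| = |σ_p/p|.
σ_p/p = 1.6 / 5.843 = 0.27383 = 27.383%.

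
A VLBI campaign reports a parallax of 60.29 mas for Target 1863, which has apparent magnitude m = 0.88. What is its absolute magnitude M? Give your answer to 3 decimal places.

M = -0.219

d = 1/p = 1/0.06029″ = 16.586 pc.
m − M = 5 log₁₀(16.586) − 5 = 6.0987 − 5 = 1.0987.
M = m − (m − M) = 0.88 − 1.0987 = -0.219.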